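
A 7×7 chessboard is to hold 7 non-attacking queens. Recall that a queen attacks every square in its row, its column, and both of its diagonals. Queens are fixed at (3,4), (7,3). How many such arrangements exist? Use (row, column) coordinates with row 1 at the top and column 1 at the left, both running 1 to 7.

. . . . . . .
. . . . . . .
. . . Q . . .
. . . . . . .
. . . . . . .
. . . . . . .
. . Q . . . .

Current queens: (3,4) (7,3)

1

Branch on row 1: col 1 → 1; col 5 → 0; col 7 → 0.
Sum: 1 + 0 + 0 = 1.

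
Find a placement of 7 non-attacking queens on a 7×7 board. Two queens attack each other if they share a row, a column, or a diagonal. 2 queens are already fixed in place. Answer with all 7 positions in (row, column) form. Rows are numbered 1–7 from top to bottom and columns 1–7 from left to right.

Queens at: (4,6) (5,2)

(1,4) (2,7) (3,3) (4,6) (5,2) (6,5) (7,1)

Row 1: attacked by (4,6)→{3,6}; (5,2)→{2,6}. Safe: 1, 4, 5, 7. Place at column 4.
Row 2: attacked by (1,4)→{3,4,5}; (4,6)→{4,6}; (5,2)→{2,5}. Safe: 1, 7. Place at column 7.
Row 3: attacked by (1,4)→{2,4,6}; (2,7)→{6,7}; (4,6)→{5,6,7}; (5,2)→{2,4}. Safe: 1, 3. Place at column 3.
Row 6: attacked by (1,4)→{4}; (2,7)→{3,7}; (3,3)→{3,6}; (4,6)→{4,6}; (5,2)→{1,2,3}. Safe: 5. Place at column 5.
Row 7: attacked by (1,4)→{4}; (2,7)→{2,7}; (3,3)→{3,7}; (4,6)→{3,6}; (5,2)→{2,4}; (6,5)→{4,5,6}. Safe: 1. Place at column 1.
Columns [4, 7, 3, 6, 2, 5, 1], r−c [-3, -5, 0, -2, 3, 1, 6], r+c [5, 9, 6, 10, 7, 11, 8] are all distinct, so no two queens attack.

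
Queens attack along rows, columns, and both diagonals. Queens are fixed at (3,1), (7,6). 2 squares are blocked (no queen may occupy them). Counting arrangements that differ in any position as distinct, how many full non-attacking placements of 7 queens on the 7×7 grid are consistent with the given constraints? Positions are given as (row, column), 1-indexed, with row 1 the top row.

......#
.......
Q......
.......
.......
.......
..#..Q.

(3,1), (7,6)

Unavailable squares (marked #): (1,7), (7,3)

Branch on row 1: col 2 → 2; col 4 → 0; col 5 → 0.
Sum: 2 + 0 + 0 = 2.

2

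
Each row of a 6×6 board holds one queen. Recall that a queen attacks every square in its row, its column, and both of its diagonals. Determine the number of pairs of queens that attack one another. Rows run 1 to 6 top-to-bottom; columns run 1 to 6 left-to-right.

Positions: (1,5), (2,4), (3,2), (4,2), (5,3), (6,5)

7

Same column: (1,5)–(6,5) (column 5); (3,2)–(4,2) (column 2).
Same diagonal: (1,5)–(2,4) (|1−2| = |5−4| = 1); (1,5)–(4,2) (|1−4| = |5−2| = 3); (2,4)–(4,2) (|2−4| = |4−2| = 2); (3,2)–(6,5) (|3−6| = |2−5| = 3); (4,2)–(5,3) (|4−5| = |2−3| = 1).
Total attacking pairs: 7.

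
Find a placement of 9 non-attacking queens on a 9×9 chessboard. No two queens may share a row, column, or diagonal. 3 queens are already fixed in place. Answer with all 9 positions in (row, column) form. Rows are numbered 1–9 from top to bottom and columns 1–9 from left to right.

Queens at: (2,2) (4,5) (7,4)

Row 1: attacked by (2,2)→{1,2,3}; (4,5)→{2,5,8}; (7,4)→{4}. Safe: 6, 7, 9. Place at column 6.
Row 3: attacked by (1,6)→{4,6,8}; (2,2)→{1,2,3}; (4,5)→{4,5,6}; (7,4)→{4,8}. Safe: 7, 9. Place at column 9.
Row 5: attacked by (1,6)→{2,6}; (2,2)→{2,5}; (3,9)→{7,9}; (4,5)→{4,5,6}; (7,4)→{2,4,6}. Safe: 1, 3, 8. Place at column 3.
Row 6: attacked by (1,6)→{1,6}; (2,2)→{2,6}; (3,9)→{6,9}; (4,5)→{3,5,7}; (5,3)→{2,3,4}; (7,4)→{3,4,5}. Safe: 8. Place at column 8.
Row 8: attacked by (1,6)→{6}; (2,2)→{2,8}; (3,9)→{4,9}; (4,5)→{1,5,9}; (5,3)→{3,6}; (6,8)→{6,8}; (7,4)→{3,4,5}. Safe: 7. Place at column 7.
Row 9: attacked by (1,6)→{6}; (2,2)→{2,9}; (3,9)→{3,9}; (4,5)→{5}; (5,3)→{3,7}; (6,8)→{5,8}; (7,4)→{2,4,6}; (8,7)→{6,7,8}. Safe: 1. Place at column 1.
Columns [6, 2, 9, 5, 3, 8, 4, 7, 1], r−c [-5, 0, -6, -1, 2, -2, 3, 1, 8], r+c [7, 4, 12, 9, 8, 14, 11, 15, 10] are all distinct, so no two queens attack.

(1,6) (2,2) (3,9) (4,5) (5,3) (6,8) (7,4) (8,7) (9,1)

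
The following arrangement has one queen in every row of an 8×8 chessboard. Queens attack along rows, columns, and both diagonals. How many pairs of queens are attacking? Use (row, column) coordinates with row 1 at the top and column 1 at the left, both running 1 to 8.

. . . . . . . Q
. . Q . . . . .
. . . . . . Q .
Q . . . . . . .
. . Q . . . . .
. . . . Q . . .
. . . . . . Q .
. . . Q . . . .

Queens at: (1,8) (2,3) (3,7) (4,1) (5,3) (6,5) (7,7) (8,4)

Same column: (2,3)–(5,3) (column 3); (3,7)–(7,7) (column 7).
Same diagonal: (2,3)–(4,1) (|2−4| = |3−1| = 2).
Total attacking pairs: 3.

3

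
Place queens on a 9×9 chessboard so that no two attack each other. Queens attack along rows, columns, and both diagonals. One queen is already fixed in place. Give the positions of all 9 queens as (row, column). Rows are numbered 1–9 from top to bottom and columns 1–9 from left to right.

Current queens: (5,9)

Row 1: attacked by (5,9)→{5,9}. Safe: 1, 2, 3, 4, 6, 7, 8. Place at column 3.
Row 2: attacked by (1,3)→{2,3,4}; (5,9)→{6,9}. Safe: 1, 5, 7, 8. Place at column 8.
Row 3: attacked by (1,3)→{1,3,5}; (2,8)→{7,8,9}; (5,9)→{7,9}. Safe: 2, 4, 6. Place at column 2.
Row 4: attacked by (1,3)→{3,6}; (2,8)→{6,8}; (3,2)→{1,2,3}; (5,9)→{8,9}. Safe: 4, 5, 7. Place at column 4.
Row 6: attacked by (1,3)→{3,8}; (2,8)→{4,8}; (3,2)→{2,5}; (4,4)→{2,4,6}; (5,9)→{8,9}. Safe: 1, 7. Place at column 7.
Row 7: attacked by (1,3)→{3,9}; (2,8)→{3,8}; (3,2)→{2,6}; (4,4)→{1,4,7}; (5,9)→{7,9}; (6,7)→{6,7,8}. Safe: 5. Place at column 5.
Row 8: attacked by (1,3)→{3}; (2,8)→{2,8}; (3,2)→{2,7}; (4,4)→{4,8}; (5,9)→{6,9}; (6,7)→{5,7,9}; (7,5)→{4,5,6}. Safe: 1. Place at column 1.
Row 9: attacked by (1,3)→{3}; (2,8)→{1,8}; (3,2)→{2,8}; (4,4)→{4,9}; (5,9)→{5,9}; (6,7)→{4,7}; (7,5)→{3,5,7}; (8,1)→{1,2}. Safe: 6. Place at column 6.
Columns [3, 8, 2, 4, 9, 7, 5, 1, 6], r−c [-2, -6, 1, 0, -4, -1, 2, 7, 3], r+c [4, 10, 5, 8, 14, 13, 12, 9, 15] are all distinct, so no two queens attack.

(1,3) (2,8) (3,2) (4,4) (5,9) (6,7) (7,5) (8,1) (9,6)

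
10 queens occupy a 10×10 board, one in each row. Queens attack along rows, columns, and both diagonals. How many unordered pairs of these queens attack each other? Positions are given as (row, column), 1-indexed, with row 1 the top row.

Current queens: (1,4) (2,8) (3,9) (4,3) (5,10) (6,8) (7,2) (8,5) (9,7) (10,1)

Same column: (2,8)–(6,8) (column 8).
Same diagonal: (2,8)–(3,9) (|2−3| = |8−9| = 1).
Total attacking pairs: 2.

2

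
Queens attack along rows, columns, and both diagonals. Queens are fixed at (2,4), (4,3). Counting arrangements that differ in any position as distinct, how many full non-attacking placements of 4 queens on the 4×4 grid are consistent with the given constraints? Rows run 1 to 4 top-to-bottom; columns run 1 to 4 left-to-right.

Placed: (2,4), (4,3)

1

Branch on row 1: col 1 → 0; col 2 → 1.
Sum: 0 + 1 = 1.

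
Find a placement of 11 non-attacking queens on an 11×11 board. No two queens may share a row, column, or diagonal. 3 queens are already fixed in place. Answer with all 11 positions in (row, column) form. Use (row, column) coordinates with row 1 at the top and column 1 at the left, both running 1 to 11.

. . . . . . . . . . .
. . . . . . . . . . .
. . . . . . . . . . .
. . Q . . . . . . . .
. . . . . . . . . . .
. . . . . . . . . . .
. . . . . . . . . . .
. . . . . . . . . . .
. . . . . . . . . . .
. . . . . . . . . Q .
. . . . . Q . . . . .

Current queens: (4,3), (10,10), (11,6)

(1,8) (2,11) (3,1) (4,3) (5,7) (6,9) (7,4) (8,2) (9,5) (10,10) (11,6)

Row 1: attacked by (4,3)→{3,6}; (10,10)→{1,10}; (11,6)→{6}. Safe: 2, 4, 5, 7, 8, 9, 11. Place at column 8.
Row 2: attacked by (1,8)→{7,8,9}; (4,3)→{1,3,5}; (10,10)→{2,10}; (11,6)→{6}. Safe: 4, 11. Place at column 11.
Row 3: attacked by (1,8)→{6,8,10}; (2,11)→{10,11}; (4,3)→{2,3,4}; (10,10)→{3,10}; (11,6)→{6}. Safe: 1, 5, 7, 9. Place at column 1.
Row 5: attacked by (1,8)→{4,8}; (2,11)→{8,11}; (3,1)→{1,3}; (4,3)→{2,3,4}; (10,10)→{5,10}; (11,6)→{6}. Safe: 7, 9. Place at column 7.
Row 6: attacked by (1,8)→{3,8}; (2,11)→{7,11}; (3,1)→{1,4}; (4,3)→{1,3,5}; (5,7)→{6,7,8}; (10,10)→{6,10}; (11,6)→{1,6,11}. Safe: 2, 9. Place at column 9.
Row 7: attacked by (1,8)→{2,8}; (2,11)→{6,11}; (3,1)→{1,5}; (4,3)→{3,6}; (5,7)→{5,7,9}; (6,9)→{8,9,10}; (10,10)→{7,10}; (11,6)→{2,6,10}. Safe: 4. Place at column 4.
Row 8: attacked by (1,8)→{1,8}; (2,11)→{5,11}; (3,1)→{1,6}; (4,3)→{3,7}; (5,7)→{4,7,10}; (6,9)→{7,9,11}; (7,4)→{3,4,5}; (10,10)→{8,10}; (11,6)→{3,6,9}. Safe: 2. Place at column 2.
Row 9: attacked by (1,8)→{8}; (2,11)→{4,11}; (3,1)→{1,7}; (4,3)→{3,8}; (5,7)→{3,7,11}; (6,9)→{6,9}; (7,4)→{2,4,6}; (8,2)→{1,2,3}; (10,10)→{9,10,11}; (11,6)→{4,6,8}. Safe: 5. Place at column 5.
Columns [8, 11, 1, 3, 7, 9, 4, 2, 5, 10, 6], r−c [-7, -9, 2, 1, -2, -3, 3, 6, 4, 0, 5], r+c [9, 13, 4, 7, 12, 15, 11, 10, 14, 20, 17] are all distinct, so no two queens attack.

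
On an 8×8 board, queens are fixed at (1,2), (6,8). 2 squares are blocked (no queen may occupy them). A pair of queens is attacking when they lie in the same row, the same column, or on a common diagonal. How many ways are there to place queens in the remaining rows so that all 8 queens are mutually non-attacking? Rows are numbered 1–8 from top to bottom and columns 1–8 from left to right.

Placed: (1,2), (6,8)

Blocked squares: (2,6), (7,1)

2

Branch on row 2: col 5 → 2; col 7 → 0.
Sum: 2 + 0 = 2.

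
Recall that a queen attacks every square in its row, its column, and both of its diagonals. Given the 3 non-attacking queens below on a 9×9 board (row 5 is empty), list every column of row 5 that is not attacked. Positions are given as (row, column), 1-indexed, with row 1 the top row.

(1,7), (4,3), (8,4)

(1,7) attacks row 5 at column 7 and diagonals 3.
(4,3) attacks row 5 at column 3 and diagonals 2, 4.
(8,4) attacks row 5 at column 4 and diagonals 1, 7.
Attacked columns: {1, 2, 3, 4, 7}. Safe: {5, 6, 8, 9}.

columns 5, 6, 8, 9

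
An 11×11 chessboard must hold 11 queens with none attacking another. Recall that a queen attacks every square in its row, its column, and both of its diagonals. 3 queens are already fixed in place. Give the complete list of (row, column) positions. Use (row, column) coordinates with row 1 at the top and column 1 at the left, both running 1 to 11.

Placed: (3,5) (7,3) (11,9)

(1,10) (2,2) (3,5) (4,8) (5,11) (6,7) (7,3) (8,1) (9,6) (10,4) (11,9)

Row 1: attacked by (3,5)→{3,5,7}; (7,3)→{3,9}; (11,9)→{9}. Safe: 1, 2, 4, 6, 8, 10, 11. Place at column 10.
Row 2: attacked by (1,10)→{9,10,11}; (3,5)→{4,5,6}; (7,3)→{3,8}; (11,9)→{9}. Safe: 1, 2, 7. Place at column 2.
Row 4: attacked by (1,10)→{7,10}; (2,2)→{2,4}; (3,5)→{4,5,6}; (7,3)→{3,6}; (11,9)→{2,9}. Safe: 1, 8, 11. Place at column 8.
Row 5: attacked by (1,10)→{6,10}; (2,2)→{2,5}; (3,5)→{3,5,7}; (4,8)→{7,8,9}; (7,3)→{1,3,5}; (11,9)→{3,9}. Safe: 4, 11. Place at column 11.
Row 6: attacked by (1,10)→{5,10}; (2,2)→{2,6}; (3,5)→{2,5,8}; (4,8)→{6,8,10}; (5,11)→{10,11}; (7,3)→{2,3,4}; (11,9)→{4,9}. Safe: 1, 7. Place at column 7.
Row 8: attacked by (1,10)→{3,10}; (2,2)→{2,8}; (3,5)→{5,10}; (4,8)→{4,8}; (5,11)→{8,11}; (6,7)→{5,7,9}; (7,3)→{2,3,4}; (11,9)→{6,9}. Safe: 1. Place at column 1.
Row 9: attacked by (1,10)→{2,10}; (2,2)→{2,9}; (3,5)→{5,11}; (4,8)→{3,8}; (5,11)→{7,11}; (6,7)→{4,7,10}; (7,3)→{1,3,5}; (8,1)→{1,2}; (11,9)→{7,9,11}. Safe: 6. Place at column 6.
Row 10: attacked by (1,10)→{1,10}; (2,2)→{2,10}; (3,5)→{5}; (4,8)→{2,8}; (5,11)→{6,11}; (6,7)→{3,7,11}; (7,3)→{3,6}; (8,1)→{1,3}; (9,6)→{5,6,7}; (11,9)→{8,9,10}. Safe: 4. Place at column 4.
Columns [10, 2, 5, 8, 11, 7, 3, 1, 6, 4, 9], r−c [-9, 0, -2, -4, -6, -1, 4, 7, 3, 6, 2], r+c [11, 4, 8, 12, 16, 13, 10, 9, 15, 14, 20] are all distinct, so no two queens attack.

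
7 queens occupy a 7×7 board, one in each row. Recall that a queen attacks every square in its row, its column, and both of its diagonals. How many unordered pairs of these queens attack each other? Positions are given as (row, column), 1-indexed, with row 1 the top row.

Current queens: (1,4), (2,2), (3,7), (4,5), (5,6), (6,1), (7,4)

3

Same column: (1,4)–(7,4) (column 4).
Same diagonal: (4,5)–(5,6) (|4−5| = |5−6| = 1); (5,6)–(7,4) (|5−7| = |6−4| = 2).
Total attacking pairs: 3.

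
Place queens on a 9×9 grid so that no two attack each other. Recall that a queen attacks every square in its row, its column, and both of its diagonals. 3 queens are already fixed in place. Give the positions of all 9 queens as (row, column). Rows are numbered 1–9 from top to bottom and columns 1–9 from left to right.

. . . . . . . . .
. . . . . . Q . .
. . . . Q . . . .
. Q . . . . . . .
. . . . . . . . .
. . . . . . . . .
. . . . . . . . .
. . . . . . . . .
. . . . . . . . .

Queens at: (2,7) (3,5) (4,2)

Row 1: attacked by (2,7)→{6,7,8}; (3,5)→{3,5,7}; (4,2)→{2,5}. Safe: 1, 4, 9. Place at column 4.
Row 5: attacked by (1,4)→{4,8}; (2,7)→{4,7}; (3,5)→{3,5,7}; (4,2)→{1,2,3}. Safe: 6, 9. Place at column 9.
Row 6: attacked by (1,4)→{4,9}; (2,7)→{3,7}; (3,5)→{2,5,8}; (4,2)→{2,4}; (5,9)→{8,9}. Safe: 1, 6. Place at column 6.
Row 7: attacked by (1,4)→{4}; (2,7)→{2,7}; (3,5)→{1,5,9}; (4,2)→{2,5}; (5,9)→{7,9}; (6,6)→{5,6,7}. Safe: 3, 8. Place at column 8.
Row 8: attacked by (1,4)→{4}; (2,7)→{1,7}; (3,5)→{5}; (4,2)→{2,6}; (5,9)→{6,9}; (6,6)→{4,6,8}; (7,8)→{7,8,9}. Safe: 3. Place at column 3.
Row 9: attacked by (1,4)→{4}; (2,7)→{7}; (3,5)→{5}; (4,2)→{2,7}; (5,9)→{5,9}; (6,6)→{3,6,9}; (7,8)→{6,8}; (8,3)→{2,3,4}. Safe: 1. Place at column 1.
Columns [4, 7, 5, 2, 9, 6, 8, 3, 1], r−c [-3, -5, -2, 2, -4, 0, -1, 5, 8], r+c [5, 9, 8, 6, 14, 12, 15, 11, 10] are all distinct, so no two queens attack.

(1,4) (2,7) (3,5) (4,2) (5,9) (6,6) (7,8) (8,3) (9,1)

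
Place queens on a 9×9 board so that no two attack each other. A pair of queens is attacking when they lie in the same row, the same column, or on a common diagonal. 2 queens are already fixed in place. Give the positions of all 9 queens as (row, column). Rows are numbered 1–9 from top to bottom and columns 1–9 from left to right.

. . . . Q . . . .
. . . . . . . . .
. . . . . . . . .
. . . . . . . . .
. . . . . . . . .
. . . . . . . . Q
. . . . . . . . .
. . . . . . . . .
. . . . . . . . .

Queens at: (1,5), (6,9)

(1,5) (2,2) (3,4) (4,1) (5,7) (6,9) (7,3) (8,6) (9,8)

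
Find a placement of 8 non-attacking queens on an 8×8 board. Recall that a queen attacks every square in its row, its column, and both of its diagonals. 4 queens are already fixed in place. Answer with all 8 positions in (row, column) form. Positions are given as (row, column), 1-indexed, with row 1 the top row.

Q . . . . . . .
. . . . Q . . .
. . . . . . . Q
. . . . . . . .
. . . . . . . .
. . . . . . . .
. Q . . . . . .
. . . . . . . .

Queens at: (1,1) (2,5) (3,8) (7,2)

(1,1) (2,5) (3,8) (4,6) (5,3) (6,7) (7,2) (8,4)

Row 4: attacked by (1,1)→{1,4}; (2,5)→{3,5,7}; (3,8)→{7,8}; (7,2)→{2,5}. Safe: 6. Place at column 6.
Row 5: attacked by (1,1)→{1,5}; (2,5)→{2,5,8}; (3,8)→{6,8}; (4,6)→{5,6,7}; (7,2)→{2,4}. Safe: 3. Place at column 3.
Row 6: attacked by (1,1)→{1,6}; (2,5)→{1,5}; (3,8)→{5,8}; (4,6)→{4,6,8}; (5,3)→{2,3,4}; (7,2)→{1,2,3}. Safe: 7. Place at column 7.
Row 8: attacked by (1,1)→{1,8}; (2,5)→{5}; (3,8)→{3,8}; (4,6)→{2,6}; (5,3)→{3,6}; (6,7)→{5,7}; (7,2)→{1,2,3}. Safe: 4. Place at column 4.
Columns [1, 5, 8, 6, 3, 7, 2, 4], r−c [0, -3, -5, -2, 2, -1, 5, 4], r+c [2, 7, 11, 10, 8, 13, 9, 12] are all distinct, so no two queens attack.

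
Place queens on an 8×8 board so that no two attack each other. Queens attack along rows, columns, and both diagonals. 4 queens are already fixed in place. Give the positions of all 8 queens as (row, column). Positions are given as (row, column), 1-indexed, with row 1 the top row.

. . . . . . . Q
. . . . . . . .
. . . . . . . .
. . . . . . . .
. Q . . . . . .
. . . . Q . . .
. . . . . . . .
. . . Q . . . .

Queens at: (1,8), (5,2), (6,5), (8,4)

(1,8) (2,3) (3,1) (4,6) (5,2) (6,5) (7,7) (8,4)

Row 2: attacked by (1,8)→{7,8}; (5,2)→{2,5}; (6,5)→{1,5}; (8,4)→{4}. Safe: 3, 6. Place at column 3.
Row 3: attacked by (1,8)→{6,8}; (2,3)→{2,3,4}; (5,2)→{2,4}; (6,5)→{2,5,8}; (8,4)→{4}. Safe: 1, 7. Place at column 1.
Row 4: attacked by (1,8)→{5,8}; (2,3)→{1,3,5}; (3,1)→{1,2}; (5,2)→{1,2,3}; (6,5)→{3,5,7}; (8,4)→{4,8}. Safe: 6. Place at column 6.
Row 7: attacked by (1,8)→{2,8}; (2,3)→{3,8}; (3,1)→{1,5}; (4,6)→{3,6}; (5,2)→{2,4}; (6,5)→{4,5,6}; (8,4)→{3,4,5}. Safe: 7. Place at column 7.
Columns [8, 3, 1, 6, 2, 5, 7, 4], r−c [-7, -1, 2, -2, 3, 1, 0, 4], r+c [9, 5, 4, 10, 7, 11, 14, 12] are all distinct, so no two queens attack.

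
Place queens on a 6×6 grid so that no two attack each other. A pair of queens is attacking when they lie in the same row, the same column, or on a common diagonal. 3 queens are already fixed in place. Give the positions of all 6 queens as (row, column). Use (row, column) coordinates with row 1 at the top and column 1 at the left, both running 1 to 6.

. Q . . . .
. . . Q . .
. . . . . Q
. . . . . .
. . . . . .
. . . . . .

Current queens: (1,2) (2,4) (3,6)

(1,2) (2,4) (3,6) (4,1) (5,3) (6,5)

Row 4: attacked by (1,2)→{2,5}; (2,4)→{2,4,6}; (3,6)→{5,6}. Safe: 1, 3. Place at column 1.
Row 5: attacked by (1,2)→{2,6}; (2,4)→{1,4}; (3,6)→{4,6}; (4,1)→{1,2}. Safe: 3, 5. Place at column 3.
Row 6: attacked by (1,2)→{2}; (2,4)→{4}; (3,6)→{3,6}; (4,1)→{1,3}; (5,3)→{2,3,4}. Safe: 5. Place at column 5.
Columns [2, 4, 6, 1, 3, 5], r−c [-1, -2, -3, 3, 2, 1], r+c [3, 6, 9, 5, 8, 11] are all distinct, so no two queens attack.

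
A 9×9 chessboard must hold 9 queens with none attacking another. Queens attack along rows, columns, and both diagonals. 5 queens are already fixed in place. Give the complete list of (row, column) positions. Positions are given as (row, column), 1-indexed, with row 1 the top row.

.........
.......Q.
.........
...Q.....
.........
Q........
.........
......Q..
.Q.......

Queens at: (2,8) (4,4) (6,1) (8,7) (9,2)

Row 1: attacked by (2,8)→{7,8,9}; (4,4)→{1,4,7}; (6,1)→{1,6}; (8,7)→{7}; (9,2)→{2}. Safe: 3, 5. Place at column 3.
Row 3: attacked by (1,3)→{1,3,5}; (2,8)→{7,8,9}; (4,4)→{3,4,5}; (6,1)→{1,4}; (8,7)→{2,7}; (9,2)→{2,8}. Safe: 6. Place at column 6.
Row 5: attacked by (1,3)→{3,7}; (2,8)→{5,8}; (3,6)→{4,6,8}; (4,4)→{3,4,5}; (6,1)→{1,2}; (8,7)→{4,7}; (9,2)→{2,6}. Safe: 9. Place at column 9.
Row 7: attacked by (1,3)→{3,9}; (2,8)→{3,8}; (3,6)→{2,6}; (4,4)→{1,4,7}; (5,9)→{7,9}; (6,1)→{1,2}; (8,7)→{6,7,8}; (9,2)→{2,4}. Safe: 5. Place at column 5.
Columns [3, 8, 6, 4, 9, 1, 5, 7, 2], r−c [-2, -6, -3, 0, -4, 5, 2, 1, 7], r+c [4, 10, 9, 8, 14, 7, 12, 15, 11] are all distinct, so no two queens attack.

(1,3) (2,8) (3,6) (4,4) (5,9) (6,1) (7,5) (8,7) (9,2)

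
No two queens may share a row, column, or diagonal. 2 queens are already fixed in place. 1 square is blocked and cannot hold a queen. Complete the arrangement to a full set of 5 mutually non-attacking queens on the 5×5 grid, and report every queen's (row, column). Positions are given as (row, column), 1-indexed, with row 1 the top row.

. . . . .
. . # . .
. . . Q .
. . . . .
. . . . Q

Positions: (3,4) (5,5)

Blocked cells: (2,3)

(1,3) (2,1) (3,4) (4,2) (5,5)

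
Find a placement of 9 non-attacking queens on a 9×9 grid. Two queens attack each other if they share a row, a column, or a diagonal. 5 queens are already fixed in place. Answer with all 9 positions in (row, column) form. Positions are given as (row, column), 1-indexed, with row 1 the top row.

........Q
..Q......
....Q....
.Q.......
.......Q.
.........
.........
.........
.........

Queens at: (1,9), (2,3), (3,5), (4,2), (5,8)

(1,9) (2,3) (3,5) (4,2) (5,8) (6,1) (7,7) (8,4) (9,6)

Row 6: attacked by (1,9)→{4,9}; (2,3)→{3,7}; (3,5)→{2,5,8}; (4,2)→{2,4}; (5,8)→{7,8,9}. Safe: 1, 6. Place at column 1.
Row 7: attacked by (1,9)→{3,9}; (2,3)→{3,8}; (3,5)→{1,5,9}; (4,2)→{2,5}; (5,8)→{6,8}; (6,1)→{1,2}. Safe: 4, 7. Place at column 7.
Row 8: attacked by (1,9)→{2,9}; (2,3)→{3,9}; (3,5)→{5}; (4,2)→{2,6}; (5,8)→{5,8}; (6,1)→{1,3}; (7,7)→{6,7,8}. Safe: 4. Place at column 4.
Row 9: attacked by (1,9)→{1,9}; (2,3)→{3}; (3,5)→{5}; (4,2)→{2,7}; (5,8)→{4,8}; (6,1)→{1,4}; (7,7)→{5,7,9}; (8,4)→{3,4,5}. Safe: 6. Place at column 6.
Columns [9, 3, 5, 2, 8, 1, 7, 4, 6], r−c [-8, -1, -2, 2, -3, 5, 0, 4, 3], r+c [10, 5, 8, 6, 13, 7, 14, 12, 15] are all distinct, so no two queens attack.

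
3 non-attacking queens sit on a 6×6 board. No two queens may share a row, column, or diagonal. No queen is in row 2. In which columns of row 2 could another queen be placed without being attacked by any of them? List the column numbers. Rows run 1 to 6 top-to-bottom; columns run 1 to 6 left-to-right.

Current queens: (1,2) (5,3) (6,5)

columns 4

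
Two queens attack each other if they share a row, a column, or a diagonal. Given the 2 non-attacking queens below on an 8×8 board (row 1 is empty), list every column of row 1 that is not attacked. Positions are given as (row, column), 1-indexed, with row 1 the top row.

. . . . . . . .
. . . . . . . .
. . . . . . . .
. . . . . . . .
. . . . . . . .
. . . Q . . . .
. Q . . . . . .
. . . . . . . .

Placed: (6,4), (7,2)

columns 1, 3, 5, 6, 7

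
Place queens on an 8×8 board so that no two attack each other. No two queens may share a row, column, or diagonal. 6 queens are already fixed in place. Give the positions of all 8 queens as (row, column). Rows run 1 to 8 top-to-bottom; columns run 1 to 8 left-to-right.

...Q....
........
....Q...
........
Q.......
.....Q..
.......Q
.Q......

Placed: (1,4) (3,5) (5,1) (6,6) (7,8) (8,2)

(1,4) (2,7) (3,5) (4,3) (5,1) (6,6) (7,8) (8,2)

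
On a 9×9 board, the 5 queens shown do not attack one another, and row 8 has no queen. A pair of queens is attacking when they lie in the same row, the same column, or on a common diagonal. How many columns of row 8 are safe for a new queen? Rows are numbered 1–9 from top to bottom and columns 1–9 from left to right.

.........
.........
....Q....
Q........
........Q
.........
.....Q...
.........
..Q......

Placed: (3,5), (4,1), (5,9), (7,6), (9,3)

1

(3,5) attacks row 8 at column 5.
(4,1) attacks row 8 at column 1 and diagonals 5.
(5,9) attacks row 8 at column 9 and diagonals 6.
(7,6) attacks row 8 at column 6 and diagonals 5, 7.
(9,3) attacks row 8 at column 3 and diagonals 2, 4.
Attacked columns: {1, 2, 3, 4, 5, 6, 7, 9}. Safe: {8}.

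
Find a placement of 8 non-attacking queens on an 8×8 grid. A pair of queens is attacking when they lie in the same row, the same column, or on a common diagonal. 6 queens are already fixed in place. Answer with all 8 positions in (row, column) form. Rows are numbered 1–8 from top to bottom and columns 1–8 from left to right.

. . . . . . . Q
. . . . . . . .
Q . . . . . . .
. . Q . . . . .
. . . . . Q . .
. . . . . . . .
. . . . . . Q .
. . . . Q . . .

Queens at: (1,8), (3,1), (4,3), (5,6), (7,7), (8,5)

(1,8) (2,4) (3,1) (4,3) (5,6) (6,2) (7,7) (8,5)

Row 2: attacked by (1,8)→{7,8}; (3,1)→{1,2}; (4,3)→{1,3,5}; (5,6)→{3,6}; (7,7)→{2,7}; (8,5)→{5}. Safe: 4. Place at column 4.
Row 6: attacked by (1,8)→{3,8}; (2,4)→{4,8}; (3,1)→{1,4}; (4,3)→{1,3,5}; (5,6)→{5,6,7}; (7,7)→{6,7,8}; (8,5)→{3,5,7}. Safe: 2. Place at column 2.
Columns [8, 4, 1, 3, 6, 2, 7, 5], r−c [-7, -2, 2, 1, -1, 4, 0, 3], r+c [9, 6, 4, 7, 11, 8, 14, 13] are all distinct, so no two queens attack.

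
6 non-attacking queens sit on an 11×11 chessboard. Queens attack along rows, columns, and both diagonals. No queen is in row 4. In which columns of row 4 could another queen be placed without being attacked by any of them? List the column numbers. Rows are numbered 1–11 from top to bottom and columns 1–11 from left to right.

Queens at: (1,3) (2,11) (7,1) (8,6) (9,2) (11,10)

columns 5, 8

(1,3) attacks row 4 at column 3 and diagonals 6.
(2,11) attacks row 4 at column 11 and diagonals 9.
(7,1) attacks row 4 at column 1 and diagonals 4.
(8,6) attacks row 4 at column 6 and diagonals 2, 10.
(9,2) attacks row 4 at column 2 and diagonals 7.
(11,10) attacks row 4 at column 10 and diagonals 3.
Attacked columns: {1, 2, 3, 4, 6, 7, 9, 10, 11}. Safe: {5, 8}.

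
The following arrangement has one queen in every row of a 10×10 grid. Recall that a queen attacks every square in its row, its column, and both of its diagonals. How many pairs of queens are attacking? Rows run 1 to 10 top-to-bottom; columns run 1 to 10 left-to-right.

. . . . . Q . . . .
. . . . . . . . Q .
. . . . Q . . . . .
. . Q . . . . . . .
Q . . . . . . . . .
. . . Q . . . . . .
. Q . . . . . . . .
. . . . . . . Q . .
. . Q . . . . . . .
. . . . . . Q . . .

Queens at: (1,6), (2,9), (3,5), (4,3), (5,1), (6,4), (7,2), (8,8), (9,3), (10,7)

2

Same column: (4,3)–(9,3) (column 3).
Same diagonal: (1,6)–(4,3) (|1−4| = |6−3| = 3).
Total attacking pairs: 2.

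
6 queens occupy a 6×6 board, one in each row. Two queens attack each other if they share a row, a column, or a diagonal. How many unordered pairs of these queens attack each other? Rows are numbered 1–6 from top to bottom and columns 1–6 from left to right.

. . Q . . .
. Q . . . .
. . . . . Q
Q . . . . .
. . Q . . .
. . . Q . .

3

Same column: (1,3)–(5,3) (column 3).
Same diagonal: (1,3)–(2,2) (|1−2| = |3−2| = 1); (5,3)–(6,4) (|5−6| = |3−4| = 1).
Total attacking pairs: 3.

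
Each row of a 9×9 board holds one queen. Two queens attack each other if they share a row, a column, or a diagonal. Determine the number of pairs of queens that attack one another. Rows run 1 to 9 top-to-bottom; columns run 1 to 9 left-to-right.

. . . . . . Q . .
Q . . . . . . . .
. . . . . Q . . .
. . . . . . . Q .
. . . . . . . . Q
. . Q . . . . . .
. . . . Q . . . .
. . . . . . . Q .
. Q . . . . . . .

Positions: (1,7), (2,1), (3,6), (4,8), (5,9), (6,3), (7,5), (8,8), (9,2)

4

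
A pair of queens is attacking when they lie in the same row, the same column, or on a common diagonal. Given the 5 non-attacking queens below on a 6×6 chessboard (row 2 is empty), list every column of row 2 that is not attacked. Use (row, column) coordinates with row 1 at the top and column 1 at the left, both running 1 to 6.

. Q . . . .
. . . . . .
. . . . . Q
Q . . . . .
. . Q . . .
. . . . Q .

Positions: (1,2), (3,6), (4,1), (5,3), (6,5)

columns 4

(1,2) attacks row 2 at column 2 and diagonals 1, 3.
(3,6) attacks row 2 at column 6 and diagonals 5.
(4,1) attacks row 2 at column 1 and diagonals 3.
(5,3) attacks row 2 at column 3 and diagonals 6.
(6,5) attacks row 2 at column 5 and diagonals 1.
Attacked columns: {1, 2, 3, 5, 6}. Safe: {4}.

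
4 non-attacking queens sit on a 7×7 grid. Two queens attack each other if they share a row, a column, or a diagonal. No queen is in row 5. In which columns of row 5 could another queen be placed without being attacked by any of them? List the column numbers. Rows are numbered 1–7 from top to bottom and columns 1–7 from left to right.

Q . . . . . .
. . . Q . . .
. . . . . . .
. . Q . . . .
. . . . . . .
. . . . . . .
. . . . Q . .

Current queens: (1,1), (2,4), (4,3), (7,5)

(1,1) attacks row 5 at column 1 and diagonals 5.
(2,4) attacks row 5 at column 4 and diagonals 1, 7.
(4,3) attacks row 5 at column 3 and diagonals 2, 4.
(7,5) attacks row 5 at column 5 and diagonals 3, 7.
Attacked columns: {1, 2, 3, 4, 5, 7}. Safe: {6}.

columns 6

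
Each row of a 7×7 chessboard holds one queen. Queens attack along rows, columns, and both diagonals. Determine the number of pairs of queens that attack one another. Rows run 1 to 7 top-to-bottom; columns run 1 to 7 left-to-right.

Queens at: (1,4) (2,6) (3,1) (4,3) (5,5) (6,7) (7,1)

Same column: (3,1)–(7,1) (column 1).
Same diagonal: (2,6)–(7,1) (|2−7| = |6−1| = 5).
Total attacking pairs: 2.

2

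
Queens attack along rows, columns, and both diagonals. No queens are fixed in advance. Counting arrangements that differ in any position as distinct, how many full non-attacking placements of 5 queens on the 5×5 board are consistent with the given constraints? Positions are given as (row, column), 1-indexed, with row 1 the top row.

10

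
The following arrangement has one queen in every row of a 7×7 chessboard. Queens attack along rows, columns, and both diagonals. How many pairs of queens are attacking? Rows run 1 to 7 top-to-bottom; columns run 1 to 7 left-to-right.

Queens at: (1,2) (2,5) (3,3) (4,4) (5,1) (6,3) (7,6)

Same column: (3,3)–(6,3) (column 3).
Same diagonal: (3,3)–(4,4) (|3−4| = |3−4| = 1); (3,3)–(5,1) (|3−5| = |3−1| = 2).
Total attacking pairs: 3.

3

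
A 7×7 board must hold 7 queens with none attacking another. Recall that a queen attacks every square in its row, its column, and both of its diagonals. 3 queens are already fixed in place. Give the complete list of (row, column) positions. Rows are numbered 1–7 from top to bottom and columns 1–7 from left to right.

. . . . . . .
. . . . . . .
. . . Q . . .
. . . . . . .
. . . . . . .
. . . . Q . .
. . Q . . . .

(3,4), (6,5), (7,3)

(1,1) (2,6) (3,4) (4,2) (5,7) (6,5) (7,3)

Row 1: attacked by (3,4)→{2,4,6}; (6,5)→{5}; (7,3)→{3}. Safe: 1, 7. Place at column 1.
Row 2: attacked by (1,1)→{1,2}; (3,4)→{3,4,5}; (6,5)→{1,5}; (7,3)→{3}. Safe: 6, 7. Place at column 6.
Row 4: attacked by (1,1)→{1,4}; (2,6)→{4,6}; (3,4)→{3,4,5}; (6,5)→{3,5,7}; (7,3)→{3,6}. Safe: 2. Place at column 2.
Row 5: attacked by (1,1)→{1,5}; (2,6)→{3,6}; (3,4)→{2,4,6}; (4,2)→{1,2,3}; (6,5)→{4,5,6}; (7,3)→{1,3,5}. Safe: 7. Place at column 7.
Columns [1, 6, 4, 2, 7, 5, 3], r−c [0, -4, -1, 2, -2, 1, 4], r+c [2, 8, 7, 6, 12, 11, 10] are all distinct, so no two queens attack.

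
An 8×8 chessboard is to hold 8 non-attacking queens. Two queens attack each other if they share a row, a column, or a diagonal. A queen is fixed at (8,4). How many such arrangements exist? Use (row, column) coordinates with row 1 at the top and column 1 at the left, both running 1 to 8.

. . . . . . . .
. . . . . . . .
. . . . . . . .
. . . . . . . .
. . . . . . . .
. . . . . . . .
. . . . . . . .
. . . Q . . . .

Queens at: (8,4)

18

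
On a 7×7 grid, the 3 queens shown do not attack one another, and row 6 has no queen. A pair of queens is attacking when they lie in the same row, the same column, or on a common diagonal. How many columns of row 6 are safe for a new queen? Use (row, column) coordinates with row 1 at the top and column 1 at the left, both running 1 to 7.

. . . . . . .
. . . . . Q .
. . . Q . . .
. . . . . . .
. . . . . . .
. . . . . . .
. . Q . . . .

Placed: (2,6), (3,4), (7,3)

(2,6) attacks row 6 at column 6 and diagonals 2.
(3,4) attacks row 6 at column 4 and diagonals 1, 7.
(7,3) attacks row 6 at column 3 and diagonals 2, 4.
Attacked columns: {1, 2, 3, 4, 6, 7}. Safe: {5}.

1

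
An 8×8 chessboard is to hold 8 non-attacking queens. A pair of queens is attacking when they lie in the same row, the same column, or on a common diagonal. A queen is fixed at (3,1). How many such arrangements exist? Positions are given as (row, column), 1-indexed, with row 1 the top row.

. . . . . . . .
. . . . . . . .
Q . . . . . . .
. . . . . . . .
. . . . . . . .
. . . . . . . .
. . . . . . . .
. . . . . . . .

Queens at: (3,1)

16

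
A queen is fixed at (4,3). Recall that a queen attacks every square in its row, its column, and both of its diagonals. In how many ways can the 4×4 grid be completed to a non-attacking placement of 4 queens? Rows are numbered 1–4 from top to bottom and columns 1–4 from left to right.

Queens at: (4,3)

1

Branch on row 1: col 1 → 0; col 2 → 1; col 4 → 0.
Sum: 0 + 1 + 0 = 1.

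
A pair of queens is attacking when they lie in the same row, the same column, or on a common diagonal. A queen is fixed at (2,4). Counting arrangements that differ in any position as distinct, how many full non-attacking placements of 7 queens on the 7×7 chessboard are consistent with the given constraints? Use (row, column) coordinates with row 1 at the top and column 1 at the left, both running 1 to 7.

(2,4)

6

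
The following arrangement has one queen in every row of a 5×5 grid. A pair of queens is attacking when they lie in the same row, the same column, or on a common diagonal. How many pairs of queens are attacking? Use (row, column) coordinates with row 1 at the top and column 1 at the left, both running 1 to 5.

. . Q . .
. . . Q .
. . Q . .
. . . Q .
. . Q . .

8

Same column: (1,3)–(3,3) (column 3); (1,3)–(5,3) (column 3); (2,4)–(4,4) (column 4); (3,3)–(5,3) (column 3).
Same diagonal: (1,3)–(2,4) (|1−2| = |3−4| = 1); (2,4)–(3,3) (|2−3| = |4−3| = 1); (3,3)–(4,4) (|3−4| = |3−4| = 1); (4,4)–(5,3) (|4−5| = |4−3| = 1).
Total attacking pairs: 8.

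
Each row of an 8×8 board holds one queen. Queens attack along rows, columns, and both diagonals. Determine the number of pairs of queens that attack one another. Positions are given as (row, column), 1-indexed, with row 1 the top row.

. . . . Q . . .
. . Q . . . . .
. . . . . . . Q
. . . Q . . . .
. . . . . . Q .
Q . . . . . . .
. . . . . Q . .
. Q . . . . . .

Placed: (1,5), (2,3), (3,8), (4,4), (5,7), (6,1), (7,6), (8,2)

0

All columns are distinct and no two queens satisfy |Δrow| = |Δcol|, so no pair attacks.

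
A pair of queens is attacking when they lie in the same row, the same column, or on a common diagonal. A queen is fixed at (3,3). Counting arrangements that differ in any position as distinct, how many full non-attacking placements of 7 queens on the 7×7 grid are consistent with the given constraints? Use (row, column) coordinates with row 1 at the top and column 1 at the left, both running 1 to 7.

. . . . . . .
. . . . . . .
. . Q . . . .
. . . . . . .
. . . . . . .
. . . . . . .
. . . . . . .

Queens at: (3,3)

Branch on row 1: col 2 → 2; col 4 → 2; col 6 → 1; col 7 → 1.
Sum: 2 + 2 + 1 + 1 = 6.

6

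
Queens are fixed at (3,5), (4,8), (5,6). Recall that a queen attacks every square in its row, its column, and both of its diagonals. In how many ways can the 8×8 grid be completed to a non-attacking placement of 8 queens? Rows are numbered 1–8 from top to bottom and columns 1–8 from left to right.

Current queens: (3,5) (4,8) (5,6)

2

Branch on row 1: col 1 → 0; col 4 → 2.
Sum: 0 + 2 = 2.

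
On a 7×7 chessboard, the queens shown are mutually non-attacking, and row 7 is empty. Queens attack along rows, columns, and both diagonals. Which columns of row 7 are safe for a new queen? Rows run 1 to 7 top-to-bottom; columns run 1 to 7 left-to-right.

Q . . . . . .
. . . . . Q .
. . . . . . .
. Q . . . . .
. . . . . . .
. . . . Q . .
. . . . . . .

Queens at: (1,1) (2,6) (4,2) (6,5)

(1,1) attacks row 7 at column 1 and diagonals 7.
(2,6) attacks row 7 at column 6 and diagonals 1.
(4,2) attacks row 7 at column 2 and diagonals 5.
(6,5) attacks row 7 at column 5 and diagonals 4, 6.
Attacked columns: {1, 2, 4, 5, 6, 7}. Safe: {3}.

columns 3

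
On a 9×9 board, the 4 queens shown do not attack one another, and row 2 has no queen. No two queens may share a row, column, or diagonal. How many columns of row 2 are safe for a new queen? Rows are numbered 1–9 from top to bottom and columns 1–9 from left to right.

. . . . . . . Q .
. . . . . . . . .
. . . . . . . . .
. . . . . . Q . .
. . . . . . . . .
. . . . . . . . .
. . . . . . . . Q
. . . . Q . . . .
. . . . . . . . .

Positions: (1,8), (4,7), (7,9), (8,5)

4

(1,8) attacks row 2 at column 8 and diagonals 7, 9.
(4,7) attacks row 2 at column 7 and diagonals 5, 9.
(7,9) attacks row 2 at column 9 and diagonals 4.
(8,5) attacks row 2 at column 5.
Attacked columns: {4, 5, 7, 8, 9}. Safe: {1, 2, 3, 6}.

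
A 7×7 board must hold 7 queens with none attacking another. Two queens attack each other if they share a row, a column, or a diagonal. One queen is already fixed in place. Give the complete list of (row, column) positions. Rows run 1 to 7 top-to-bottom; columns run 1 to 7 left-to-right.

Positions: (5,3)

(1,1) (2,5) (3,2) (4,6) (5,3) (6,7) (7,4)

Row 1: attacked by (5,3)→{3,7}. Safe: 1, 2, 4, 5, 6. Place at column 1.
Row 2: attacked by (1,1)→{1,2}; (5,3)→{3,6}. Safe: 4, 5, 7. Place at column 5.
Row 3: attacked by (1,1)→{1,3}; (2,5)→{4,5,6}; (5,3)→{1,3,5}. Safe: 2, 7. Place at column 2.
Row 4: attacked by (1,1)→{1,4}; (2,5)→{3,5,7}; (3,2)→{1,2,3}; (5,3)→{2,3,4}. Safe: 6. Place at column 6.
Row 6: attacked by (1,1)→{1,6}; (2,5)→{1,5}; (3,2)→{2,5}; (4,6)→{4,6}; (5,3)→{2,3,4}. Safe: 7. Place at column 7.
Row 7: attacked by (1,1)→{1,7}; (2,5)→{5}; (3,2)→{2,6}; (4,6)→{3,6}; (5,3)→{1,3,5}; (6,7)→{6,7}. Safe: 4. Place at column 4.
Columns [1, 5, 2, 6, 3, 7, 4], r−c [0, -3, 1, -2, 2, -1, 3], r+c [2, 7, 5, 10, 8, 13, 11] are all distinct, so no two queens attack.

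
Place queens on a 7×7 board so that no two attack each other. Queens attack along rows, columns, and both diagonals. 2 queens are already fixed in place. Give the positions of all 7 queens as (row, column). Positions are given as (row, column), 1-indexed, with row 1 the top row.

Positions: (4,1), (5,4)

Row 1: attacked by (4,1)→{1,4}; (5,4)→{4}. Safe: 2, 3, 5, 6, 7. Place at column 6.
Row 2: attacked by (1,6)→{5,6,7}; (4,1)→{1,3}; (5,4)→{1,4,7}. Safe: 2. Place at column 2.
Row 3: attacked by (1,6)→{4,6}; (2,2)→{1,2,3}; (4,1)→{1,2}; (5,4)→{2,4,6}. Safe: 5, 7. Place at column 5.
Row 6: attacked by (1,6)→{1,6}; (2,2)→{2,6}; (3,5)→{2,5}; (4,1)→{1,3}; (5,4)→{3,4,5}. Safe: 7. Place at column 7.
Row 7: attacked by (1,6)→{6}; (2,2)→{2,7}; (3,5)→{1,5}; (4,1)→{1,4}; (5,4)→{2,4,6}; (6,7)→{6,7}. Safe: 3. Place at column 3.
Columns [6, 2, 5, 1, 4, 7, 3], r−c [-5, 0, -2, 3, 1, -1, 4], r+c [7, 4, 8, 5, 9, 13, 10] are all distinct, so no two queens attack.

(1,6) (2,2) (3,5) (4,1) (5,4) (6,7) (7,3)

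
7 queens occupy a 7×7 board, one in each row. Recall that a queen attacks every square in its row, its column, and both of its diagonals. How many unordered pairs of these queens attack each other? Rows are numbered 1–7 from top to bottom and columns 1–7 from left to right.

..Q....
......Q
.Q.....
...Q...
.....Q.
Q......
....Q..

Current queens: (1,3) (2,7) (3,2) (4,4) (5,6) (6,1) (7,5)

All columns are distinct and no two queens satisfy |Δrow| = |Δcol|, so no pair attacks.

0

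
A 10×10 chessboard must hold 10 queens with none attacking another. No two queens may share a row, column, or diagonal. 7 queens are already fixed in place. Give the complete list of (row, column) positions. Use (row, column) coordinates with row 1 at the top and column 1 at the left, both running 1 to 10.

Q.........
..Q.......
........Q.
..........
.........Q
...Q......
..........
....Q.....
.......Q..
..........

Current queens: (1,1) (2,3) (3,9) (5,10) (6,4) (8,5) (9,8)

(1,1) (2,3) (3,9) (4,7) (5,10) (6,4) (7,2) (8,5) (9,8) (10,6)

Row 4: attacked by (1,1)→{1,4}; (2,3)→{1,3,5}; (3,9)→{8,9,10}; (5,10)→{9,10}; (6,4)→{2,4,6}; (8,5)→{1,5,9}; (9,8)→{3,8}. Safe: 7. Place at column 7.
Row 7: attacked by (1,1)→{1,7}; (2,3)→{3,8}; (3,9)→{5,9}; (4,7)→{4,7,10}; (5,10)→{8,10}; (6,4)→{3,4,5}; (8,5)→{4,5,6}; (9,8)→{6,8,10}. Safe: 2. Place at column 2.
Row 10: attacked by (1,1)→{1,10}; (2,3)→{3}; (3,9)→{2,9}; (4,7)→{1,7}; (5,10)→{5,10}; (6,4)→{4,8}; (7,2)→{2,5}; (8,5)→{3,5,7}; (9,8)→{7,8,9}. Safe: 6. Place at column 6.
Columns [1, 3, 9, 7, 10, 4, 2, 5, 8, 6], r−c [0, -1, -6, -3, -5, 2, 5, 3, 1, 4], r+c [2, 5, 12, 11, 15, 10, 9, 13, 17, 16] are all distinct, so no two queens attack.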